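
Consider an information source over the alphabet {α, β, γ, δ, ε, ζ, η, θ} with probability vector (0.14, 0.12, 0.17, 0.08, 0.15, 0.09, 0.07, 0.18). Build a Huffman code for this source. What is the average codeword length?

2.97 bits/symbol

Repeatedly combine the two least-probable nodes; the expected code length is the sum of the merged weights.
merge 7/100 + 2/25 → 3/20
merge 9/100 + 3/25 → 21/100
merge 7/50 + 3/20 → 29/100
merge 3/20 + 17/100 → 8/25
merge 9/50 + 21/100 → 39/100
merge 29/100 + 8/25 → 61/100
merge 39/100 + 61/100 → 1
L = 3/20 + 21/100 + 29/100 + 8/25 + 39/100 + 61/100 + 1 = 297/100 = 2.97 bits/symbol.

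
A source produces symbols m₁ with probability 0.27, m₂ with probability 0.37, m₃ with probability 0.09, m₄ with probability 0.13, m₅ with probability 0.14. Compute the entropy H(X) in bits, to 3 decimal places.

2.133 bits

H = −Σ pᵢ log₂ pᵢ.
−0.27·log₂(0.27) = 0.5100
−0.37·log₂(0.37) = 0.5307
−0.09·log₂(0.09) = 0.3127
−0.13·log₂(0.13) = 0.3826
−0.14·log₂(0.14) = 0.3971
Sum ≈ 2.1332 → 2.133 bits.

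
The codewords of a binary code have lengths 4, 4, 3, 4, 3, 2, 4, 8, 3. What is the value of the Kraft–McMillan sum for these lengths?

0.87890625

With common denominator 2^8 = 256: Σ 2^(−ℓᵢ) = 16/256 + 16/256 + 32/256 + 16/256 + 32/256 + 64/256 + 16/256 + 1/256 + 32/256 = 225/256 = 0.87890625.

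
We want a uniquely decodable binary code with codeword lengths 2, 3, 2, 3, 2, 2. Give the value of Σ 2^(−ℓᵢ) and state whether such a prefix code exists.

1.25; no

With common denominator 2^3 = 8: Σ 2^(−ℓᵢ) = 2/8 + 1/8 + 2/8 + 1/8 + 2/8 + 2/8 = 10/8 = 1.25.
Kraft's inequality requires Σ ≤ 1; here Σ = 1.25 > 1, so no such prefix code exists.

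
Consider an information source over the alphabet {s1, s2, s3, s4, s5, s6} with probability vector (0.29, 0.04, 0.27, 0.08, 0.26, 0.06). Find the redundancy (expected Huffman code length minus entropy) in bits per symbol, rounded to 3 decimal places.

Entropy H = −Σ p log₂ p ≈ 2.2540 bits.
Huffman merges: 1/25+3/50→1/10; 2/25+1/10→9/50; 9/50+13/50→11/25; 27/100+29/100→14/25; 11/25+14/25→1. L = 57/25 ≈ 2.2800.
L − H = 2.2800 − 2.2540 = 0.026 bits.

0.026 bits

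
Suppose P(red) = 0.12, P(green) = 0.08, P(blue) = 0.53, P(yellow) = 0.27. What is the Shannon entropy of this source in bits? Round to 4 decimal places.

H = −Σ pᵢ log₂ pᵢ.
−0.12·log₂(0.12) = 0.3671
−0.08·log₂(0.08) = 0.2915
−0.53·log₂(0.53) = 0.4854
−0.27·log₂(0.27) = 0.5100
Sum ≈ 1.6540 → 1.6540 bits.

1.6540 bits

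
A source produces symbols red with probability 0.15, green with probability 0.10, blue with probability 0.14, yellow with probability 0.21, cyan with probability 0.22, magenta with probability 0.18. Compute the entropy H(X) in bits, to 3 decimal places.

2.539 bits

H = −Σ pᵢ log₂ pᵢ.
−0.15·log₂(0.15) = 0.4105
−0.10·log₂(0.10) = 0.3322
−0.14·log₂(0.14) = 0.3971
−0.21·log₂(0.21) = 0.4728
−0.22·log₂(0.22) = 0.4806
−0.18·log₂(0.18) = 0.4453
Sum ≈ 2.5386 → 2.539 bits.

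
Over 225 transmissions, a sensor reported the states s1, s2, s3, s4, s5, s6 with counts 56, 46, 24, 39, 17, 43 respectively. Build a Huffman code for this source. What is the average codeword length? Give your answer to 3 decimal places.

2.538 bits/symbol

Probabilities are the counts divided by 225.
Repeatedly combine the two least-probable nodes; the expected code length is the sum of the merged weights.
merge 17/225 + 8/75 → 41/225
merge 13/75 + 41/225 → 16/45
merge 43/225 + 46/225 → 89/225
merge 56/225 + 16/45 → 136/225
merge 89/225 + 136/225 → 1
L = 41/225 + 16/45 + 89/225 + 136/225 + 1 = 571/225 ≈ 2.538 bits/symbol.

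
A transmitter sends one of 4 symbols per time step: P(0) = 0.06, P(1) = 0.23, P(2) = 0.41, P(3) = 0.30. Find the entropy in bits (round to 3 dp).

H = −Σ pᵢ log₂ pᵢ.
−0.06·log₂(0.06) = 0.2435
−0.23·log₂(0.23) = 0.4877
−0.41·log₂(0.41) = 0.5274
−0.30·log₂(0.30) = 0.5211
Sum ≈ 1.7797 → 1.780 bits.

1.780 bits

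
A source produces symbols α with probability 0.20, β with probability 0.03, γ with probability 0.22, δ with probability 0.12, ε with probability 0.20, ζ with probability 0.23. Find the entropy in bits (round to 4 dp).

2.4158 bits

H = −Σ pᵢ log₂ pᵢ.
−0.20·log₂(0.20) = 0.4644
−0.03·log₂(0.03) = 0.1518
−0.22·log₂(0.22) = 0.4806
−0.12·log₂(0.12) = 0.3671
−0.20·log₂(0.20) = 0.4644
−0.23·log₂(0.23) = 0.4877
Sum ≈ 2.4158 → 2.4158 bits.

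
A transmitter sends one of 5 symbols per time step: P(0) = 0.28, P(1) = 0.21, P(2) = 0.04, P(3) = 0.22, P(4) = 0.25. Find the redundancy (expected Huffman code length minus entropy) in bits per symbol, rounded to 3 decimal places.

Entropy H = −Σ p log₂ p ≈ 2.1534 bits.
Huffman merges: 1/25+21/100→1/4; 11/50+1/4→47/100; 1/4+7/25→53/100; 47/100+53/100→1. L = 9/4 ≈ 2.2500.
L − H = 2.2500 − 2.1534 = 0.097 bits.

0.097 bits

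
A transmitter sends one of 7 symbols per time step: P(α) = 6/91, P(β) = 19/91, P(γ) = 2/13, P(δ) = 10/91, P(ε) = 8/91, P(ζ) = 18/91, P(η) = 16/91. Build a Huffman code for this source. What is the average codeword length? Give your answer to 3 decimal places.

Repeatedly combine the two least-probable nodes; the expected code length is the sum of the merged weights.
merge 6/91 + 8/91 → 2/13
merge 10/91 + 2/13 → 24/91
merge 2/13 + 16/91 → 30/91
merge 18/91 + 19/91 → 37/91
merge 24/91 + 30/91 → 54/91
merge 37/91 + 54/91 → 1
L = 2/13 + 24/91 + 30/91 + 37/91 + 54/91 + 1 = 250/91 ≈ 2.747 bits/symbol.

2.747 bits/symbol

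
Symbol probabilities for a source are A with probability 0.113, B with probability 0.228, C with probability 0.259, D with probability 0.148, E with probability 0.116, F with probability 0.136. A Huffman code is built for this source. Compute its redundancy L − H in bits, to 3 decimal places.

0.007 bits

Entropy H = −Σ p log₂ p ≈ 2.5064 bits.
Huffman merges: 113/1000+29/250→229/1000; 17/125+37/250→71/250; 57/250+229/1000→457/1000; 259/1000+71/250→543/1000; 457/1000+543/1000→1. L = 2513/1000 ≈ 2.5130.
L − H = 2.5130 − 2.5064 = 0.007 bits.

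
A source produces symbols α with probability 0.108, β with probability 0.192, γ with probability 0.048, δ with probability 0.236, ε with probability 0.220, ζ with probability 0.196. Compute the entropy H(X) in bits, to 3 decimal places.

2.447 bits

H = −Σ pᵢ log₂ pᵢ.
−0.108·log₂(0.108) = 0.3468
−0.192·log₂(0.192) = 0.4571
−0.048·log₂(0.048) = 0.2103
−0.236·log₂(0.236) = 0.4916
−0.220·log₂(0.220) = 0.4806
−0.196·log₂(0.196) = 0.4608
Sum ≈ 2.4472 → 2.447 bits.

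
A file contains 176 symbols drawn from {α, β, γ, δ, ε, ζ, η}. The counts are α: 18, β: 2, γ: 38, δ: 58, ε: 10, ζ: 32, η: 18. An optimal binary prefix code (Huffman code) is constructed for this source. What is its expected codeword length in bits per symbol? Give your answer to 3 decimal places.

Probabilities are the counts divided by 176.
Repeatedly combine the two least-probable nodes; the expected code length is the sum of the merged weights.
merge 1/88 + 5/88 → 3/44
merge 3/44 + 9/88 → 15/88
merge 9/88 + 15/88 → 3/11
merge 2/11 + 19/88 → 35/88
merge 3/11 + 29/88 → 53/88
merge 35/88 + 53/88 → 1
L = 3/44 + 15/88 + 3/11 + 35/88 + 53/88 + 1 = 221/88 ≈ 2.511 bits/symbol.

2.511 bits/symbol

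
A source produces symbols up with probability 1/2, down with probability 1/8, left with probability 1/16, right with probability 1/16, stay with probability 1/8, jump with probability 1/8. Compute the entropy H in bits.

2.125 bits

Each probability is a power of 1/2, so log₂(1/p) is an integer.
H = Σ p·log₂(1/p) = 1/2·1 + 1/8·3 + 1/16·4 + 1/16·4 + 1/8·3 + 1/8·3 = 2.125 bits.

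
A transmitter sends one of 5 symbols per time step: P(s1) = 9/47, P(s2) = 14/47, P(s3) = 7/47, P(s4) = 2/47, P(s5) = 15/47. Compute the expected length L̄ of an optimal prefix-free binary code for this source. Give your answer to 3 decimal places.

Repeatedly combine the two least-probable nodes; the expected code length is the sum of the merged weights.
merge 2/47 + 7/47 → 9/47
merge 9/47 + 9/47 → 18/47
merge 14/47 + 15/47 → 29/47
merge 18/47 + 29/47 → 1
L = 9/47 + 18/47 + 29/47 + 1 = 103/47 ≈ 2.191 bits/symbol.

2.191 bits/symbol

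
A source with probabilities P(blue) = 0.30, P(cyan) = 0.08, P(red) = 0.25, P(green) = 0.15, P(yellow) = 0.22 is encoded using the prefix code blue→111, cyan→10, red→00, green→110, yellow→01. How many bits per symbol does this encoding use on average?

L̄ = Σ pᵢ·ℓᵢ = 0.30·3 + 0.08·2 + 0.25·2 + 0.15·3 + 0.22·2 = 2.45 bits/symbol.

2.45 bits/symbol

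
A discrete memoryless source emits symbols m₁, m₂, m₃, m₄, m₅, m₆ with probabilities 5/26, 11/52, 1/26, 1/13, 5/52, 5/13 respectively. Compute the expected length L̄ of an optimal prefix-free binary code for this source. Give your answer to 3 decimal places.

2.327 bits/symbol

Repeatedly combine the two least-probable nodes; the expected code length is the sum of the merged weights.
merge 1/26 + 1/13 → 3/26
merge 5/52 + 3/26 → 11/52
merge 5/26 + 11/52 → 21/52
merge 11/52 + 5/13 → 31/52
merge 21/52 + 31/52 → 1
L = 3/26 + 11/52 + 21/52 + 31/52 + 1 = 121/52 ≈ 2.327 bits/symbol.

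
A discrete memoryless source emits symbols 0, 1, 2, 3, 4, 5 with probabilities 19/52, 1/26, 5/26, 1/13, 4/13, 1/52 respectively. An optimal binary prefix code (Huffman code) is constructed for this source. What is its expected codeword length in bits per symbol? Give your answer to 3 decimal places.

2.154 bits/symbol

Repeatedly combine the two least-probable nodes; the expected code length is the sum of the merged weights.
merge 1/52 + 1/26 → 3/52
merge 3/52 + 1/13 → 7/52
merge 7/52 + 5/26 → 17/52
merge 4/13 + 17/52 → 33/52
merge 19/52 + 33/52 → 1
L = 3/52 + 7/52 + 17/52 + 33/52 + 1 = 28/13 ≈ 2.154 bits/symbol.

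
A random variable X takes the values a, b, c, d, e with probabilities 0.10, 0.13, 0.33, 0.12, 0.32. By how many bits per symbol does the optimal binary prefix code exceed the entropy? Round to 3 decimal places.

Entropy H = −Σ p log₂ p ≈ 2.1358 bits.
Huffman merges: 1/10+3/25→11/50; 13/100+11/50→7/20; 8/25+33/100→13/20; 7/20+13/20→1. L = 111/50 ≈ 2.2200.
L − H = 2.2200 − 2.1358 = 0.084 bits.

0.084 bits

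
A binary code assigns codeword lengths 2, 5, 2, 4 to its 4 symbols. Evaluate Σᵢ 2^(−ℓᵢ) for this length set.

With common denominator 2^5 = 32: Σ 2^(−ℓᵢ) = 8/32 + 1/32 + 8/32 + 2/32 = 19/32 = 0.59375.

0.59375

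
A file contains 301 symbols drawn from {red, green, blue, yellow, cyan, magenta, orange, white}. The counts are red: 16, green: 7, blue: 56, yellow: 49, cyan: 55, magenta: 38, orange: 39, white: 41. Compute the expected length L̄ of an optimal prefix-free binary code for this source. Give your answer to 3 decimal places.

2.890 bits/symbol

Probabilities are the counts divided by 301.
Repeatedly combine the two least-probable nodes; the expected code length is the sum of the merged weights.
merge 1/43 + 16/301 → 23/301
merge 23/301 + 38/301 → 61/301
merge 39/301 + 41/301 → 80/301
merge 7/43 + 55/301 → 104/301
merge 8/43 + 61/301 → 117/301
merge 80/301 + 104/301 → 184/301
merge 117/301 + 184/301 → 1
L = 23/301 + 61/301 + 80/301 + 104/301 + 117/301 + 184/301 + 1 = 870/301 ≈ 2.890 bits/symbol.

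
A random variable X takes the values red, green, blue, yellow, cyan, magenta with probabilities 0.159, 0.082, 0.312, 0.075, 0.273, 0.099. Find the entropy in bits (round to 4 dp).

2.3639 bits

H = −Σ pᵢ log₂ pᵢ.
−0.159·log₂(0.159) = 0.4218
−0.082·log₂(0.082) = 0.2959
−0.312·log₂(0.312) = 0.5243
−0.075·log₂(0.075) = 0.2803
−0.273·log₂(0.273) = 0.5113
−0.099·log₂(0.099) = 0.3303
Sum ≈ 2.3639 → 2.3639 bits.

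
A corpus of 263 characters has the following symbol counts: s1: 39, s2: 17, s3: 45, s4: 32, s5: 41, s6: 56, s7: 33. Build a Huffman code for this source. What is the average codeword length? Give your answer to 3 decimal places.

2.787 bits/symbol

Probabilities are the counts divided by 263.
Repeatedly combine the two least-probable nodes; the expected code length is the sum of the merged weights.
merge 17/263 + 32/263 → 49/263
merge 33/263 + 39/263 → 72/263
merge 41/263 + 45/263 → 86/263
merge 49/263 + 56/263 → 105/263
merge 72/263 + 86/263 → 158/263
merge 105/263 + 158/263 → 1
L = 49/263 + 72/263 + 86/263 + 105/263 + 158/263 + 1 = 733/263 ≈ 2.787 bits/symbol.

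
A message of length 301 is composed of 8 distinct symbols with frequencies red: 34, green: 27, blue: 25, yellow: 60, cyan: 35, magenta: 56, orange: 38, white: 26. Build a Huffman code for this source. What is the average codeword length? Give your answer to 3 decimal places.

Probabilities are the counts divided by 301.
Repeatedly combine the two least-probable nodes; the expected code length is the sum of the merged weights.
merge 25/301 + 26/301 → 51/301
merge 27/301 + 34/301 → 61/301
merge 5/43 + 38/301 → 73/301
merge 51/301 + 8/43 → 107/301
merge 60/301 + 61/301 → 121/301
merge 73/301 + 107/301 → 180/301
merge 121/301 + 180/301 → 1
L = 51/301 + 61/301 + 73/301 + 107/301 + 121/301 + 180/301 + 1 = 894/301 ≈ 2.970 bits/symbol.

2.970 bits/symbol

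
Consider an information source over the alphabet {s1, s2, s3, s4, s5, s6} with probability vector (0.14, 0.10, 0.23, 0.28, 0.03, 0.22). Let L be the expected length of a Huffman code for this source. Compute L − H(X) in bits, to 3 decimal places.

0.036 bits

Entropy H = −Σ p log₂ p ≈ 2.3635 bits.
Huffman merges: 3/100+1/10→13/100; 13/100+7/50→27/100; 11/50+23/100→9/20; 27/100+7/25→11/20; 9/20+11/20→1. L = 12/5 ≈ 2.4000.
L − H = 2.4000 − 2.3635 = 0.036 bits.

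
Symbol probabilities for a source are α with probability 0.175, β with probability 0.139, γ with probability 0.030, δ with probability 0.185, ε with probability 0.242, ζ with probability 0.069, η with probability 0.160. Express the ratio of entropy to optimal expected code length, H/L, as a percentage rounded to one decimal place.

98.1%

Entropy H = −Σ p log₂ p ≈ 2.6224 bits.
Huffman merges: 3/100+69/1000→99/1000; 99/1000+139/1000→119/500; 4/25+7/40→67/200; 37/200+119/500→423/1000; 121/500+67/200→577/1000; 423/1000+577/1000→1. L = 334/125 ≈ 2.6720.
Efficiency = H/L = 2.6224/2.6720 = 98.1%.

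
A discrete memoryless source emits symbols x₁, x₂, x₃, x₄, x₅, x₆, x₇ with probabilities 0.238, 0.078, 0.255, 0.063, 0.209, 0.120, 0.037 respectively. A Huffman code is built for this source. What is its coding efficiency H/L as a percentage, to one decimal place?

Entropy H = −Σ p log₂ p ≈ 2.5490 bits.
Huffman merges: 37/1000+63/1000→1/10; 39/500+1/10→89/500; 3/25+89/500→149/500; 209/1000+119/500→447/1000; 51/200+149/500→553/1000; 447/1000+553/1000→1. L = 322/125 ≈ 2.5760.
Efficiency = H/L = 2.5490/2.5760 = 99.0%.

99.0%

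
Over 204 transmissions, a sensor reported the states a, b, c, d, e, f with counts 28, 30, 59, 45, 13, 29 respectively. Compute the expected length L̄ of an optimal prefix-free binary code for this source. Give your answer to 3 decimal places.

Probabilities are the counts divided by 204.
Repeatedly combine the two least-probable nodes; the expected code length is the sum of the merged weights.
merge 13/204 + 7/51 → 41/204
merge 29/204 + 5/34 → 59/204
merge 41/204 + 15/68 → 43/102
merge 59/204 + 59/204 → 59/102
merge 43/102 + 59/102 → 1
L = 41/204 + 59/204 + 43/102 + 59/102 + 1 = 127/51 ≈ 2.490 bits/symbol.

2.490 bits/symbol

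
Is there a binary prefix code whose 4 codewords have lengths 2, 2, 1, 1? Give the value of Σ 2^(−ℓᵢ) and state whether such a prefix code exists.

With common denominator 2^2 = 4: Σ 2^(−ℓᵢ) = 1/4 + 1/4 + 2/4 + 2/4 = 6/4 = 1.5.
Kraft's inequality requires Σ ≤ 1; here Σ = 1.5 > 1, so no such prefix code exists.

1.5; no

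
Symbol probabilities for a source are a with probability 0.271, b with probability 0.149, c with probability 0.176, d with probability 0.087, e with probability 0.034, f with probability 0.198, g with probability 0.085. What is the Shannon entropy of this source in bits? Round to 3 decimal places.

2.598 bits

H = −Σ pᵢ log₂ pᵢ.
−0.271·log₂(0.271) = 0.5105
−0.149·log₂(0.149) = 0.4092
−0.176·log₂(0.176) = 0.4411
−0.087·log₂(0.087) = 0.3065
−0.034·log₂(0.034) = 0.1659
−0.198·log₂(0.198) = 0.4626
−0.085·log₂(0.085) = 0.3023
Sum ≈ 2.5981 → 2.598 bits.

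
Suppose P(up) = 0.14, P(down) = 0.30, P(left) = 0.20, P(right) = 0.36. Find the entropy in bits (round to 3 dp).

1.913 bits

H = −Σ pᵢ log₂ pᵢ.
−0.14·log₂(0.14) = 0.3971
−0.30·log₂(0.30) = 0.5211
−0.20·log₂(0.20) = 0.4644
−0.36·log₂(0.36) = 0.5306
Sum ≈ 1.9132 → 1.913 bits.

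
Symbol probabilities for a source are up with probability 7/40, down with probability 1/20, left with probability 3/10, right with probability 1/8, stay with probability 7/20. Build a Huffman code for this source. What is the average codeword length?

2.175 bits/symbol

Repeatedly combine the two least-probable nodes; the expected code length is the sum of the merged weights.
merge 1/20 + 1/8 → 7/40
merge 7/40 + 7/40 → 7/20
merge 3/10 + 7/20 → 13/20
merge 7/20 + 13/20 → 1
L = 7/40 + 7/20 + 13/20 + 1 = 87/40 = 2.175 bits/symbol.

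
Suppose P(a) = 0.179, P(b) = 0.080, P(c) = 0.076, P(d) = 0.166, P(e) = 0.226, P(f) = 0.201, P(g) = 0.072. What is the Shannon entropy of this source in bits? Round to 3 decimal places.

2.672 bits

H = −Σ pᵢ log₂ pᵢ.
−0.179·log₂(0.179) = 0.4443
−0.080·log₂(0.080) = 0.2915
−0.076·log₂(0.076) = 0.2826
−0.166·log₂(0.166) = 0.4301
−0.226·log₂(0.226) = 0.4849
−0.201·log₂(0.201) = 0.4653
−0.072·log₂(0.072) = 0.2733
Sum ≈ 2.6719 → 2.672 bits.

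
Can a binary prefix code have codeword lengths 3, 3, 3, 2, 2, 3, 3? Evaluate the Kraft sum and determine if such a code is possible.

With common denominator 2^3 = 8: Σ 2^(−ℓᵢ) = 1/8 + 1/8 + 1/8 + 2/8 + 2/8 + 1/8 + 1/8 = 9/8 = 1.125.
Kraft's inequality requires Σ ≤ 1; here Σ = 1.125 > 1, so no such prefix code exists.

1.125; no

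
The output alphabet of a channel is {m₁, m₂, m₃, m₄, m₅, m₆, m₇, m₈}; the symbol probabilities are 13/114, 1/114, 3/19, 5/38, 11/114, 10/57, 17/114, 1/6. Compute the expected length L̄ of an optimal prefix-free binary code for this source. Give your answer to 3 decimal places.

2.930 bits/symbol

Repeatedly combine the two least-probable nodes; the expected code length is the sum of the merged weights.
merge 1/114 + 11/114 → 2/19
merge 2/19 + 13/114 → 25/114
merge 5/38 + 17/114 → 16/57
merge 3/19 + 1/6 → 37/114
merge 10/57 + 25/114 → 15/38
merge 16/57 + 37/114 → 23/38
merge 15/38 + 23/38 → 1
L = 2/19 + 25/114 + 16/57 + 37/114 + 15/38 + 23/38 + 1 = 167/57 ≈ 2.930 bits/symbol.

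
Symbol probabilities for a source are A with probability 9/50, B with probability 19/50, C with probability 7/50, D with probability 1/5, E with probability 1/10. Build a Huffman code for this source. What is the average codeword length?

2.24 bits/symbol

Repeatedly combine the two least-probable nodes; the expected code length is the sum of the merged weights.
merge 1/10 + 7/50 → 6/25
merge 9/50 + 1/5 → 19/50
merge 6/25 + 19/50 → 31/50
merge 19/50 + 31/50 → 1
L = 6/25 + 19/50 + 31/50 + 1 = 56/25 = 2.24 bits/symbol.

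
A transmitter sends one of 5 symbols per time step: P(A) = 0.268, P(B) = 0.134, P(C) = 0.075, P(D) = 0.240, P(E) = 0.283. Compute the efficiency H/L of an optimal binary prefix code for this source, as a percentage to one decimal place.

Entropy H = −Σ p log₂ p ≈ 2.1875 bits.
Huffman merges: 3/40+67/500→209/1000; 209/1000+6/25→449/1000; 67/250+283/1000→551/1000; 449/1000+551/1000→1. L = 2209/1000 ≈ 2.2090.
Efficiency = H/L = 2.1875/2.2090 = 99.0%.

99.0%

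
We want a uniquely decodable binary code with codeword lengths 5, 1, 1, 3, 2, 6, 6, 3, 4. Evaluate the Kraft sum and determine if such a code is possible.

With common denominator 2^6 = 64: Σ 2^(−ℓᵢ) = 2/64 + 32/64 + 32/64 + 8/64 + 16/64 + 1/64 + 1/64 + 8/64 + 4/64 = 104/64 = 1.625.
Kraft's inequality requires Σ ≤ 1; here Σ = 1.625 > 1, so no such prefix code exists.

1.625; no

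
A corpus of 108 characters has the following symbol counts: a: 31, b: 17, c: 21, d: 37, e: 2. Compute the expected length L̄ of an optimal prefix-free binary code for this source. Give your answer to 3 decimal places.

Probabilities are the counts divided by 108.
Repeatedly combine the two least-probable nodes; the expected code length is the sum of the merged weights.
merge 1/54 + 17/108 → 19/108
merge 19/108 + 7/36 → 10/27
merge 31/108 + 37/108 → 17/27
merge 10/27 + 17/27 → 1
L = 19/108 + 10/27 + 17/27 + 1 = 235/108 ≈ 2.176 bits/symbol.

2.176 bits/symbol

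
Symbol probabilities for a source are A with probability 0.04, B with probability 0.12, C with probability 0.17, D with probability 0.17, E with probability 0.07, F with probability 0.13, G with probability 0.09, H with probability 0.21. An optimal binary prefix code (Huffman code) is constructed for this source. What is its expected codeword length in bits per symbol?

2.9 bits/symbol

Repeatedly combine the two least-probable nodes; the expected code length is the sum of the merged weights.
merge 1/25 + 7/100 → 11/100
merge 9/100 + 11/100 → 1/5
merge 3/25 + 13/100 → 1/4
merge 17/100 + 17/100 → 17/50
merge 1/5 + 21/100 → 41/100
merge 1/4 + 17/50 → 59/100
merge 41/100 + 59/100 → 1
L = 11/100 + 1/5 + 1/4 + 17/50 + 41/100 + 59/100 + 1 = 29/10 = 2.9 bits/symbol.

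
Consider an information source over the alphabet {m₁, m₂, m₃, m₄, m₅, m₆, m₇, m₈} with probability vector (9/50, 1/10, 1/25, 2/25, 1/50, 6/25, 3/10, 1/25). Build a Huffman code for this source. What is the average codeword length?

Repeatedly combine the two least-probable nodes; the expected code length is the sum of the merged weights.
merge 1/50 + 1/25 → 3/50
merge 1/25 + 3/50 → 1/10
merge 2/25 + 1/10 → 9/50
merge 1/10 + 9/50 → 7/25
merge 9/50 + 6/25 → 21/50
merge 7/25 + 3/10 → 29/50
merge 21/50 + 29/50 → 1
L = 3/50 + 1/10 + 9/50 + 7/25 + 21/50 + 29/50 + 1 = 131/50 = 2.62 bits/symbol.

2.62 bits/symbol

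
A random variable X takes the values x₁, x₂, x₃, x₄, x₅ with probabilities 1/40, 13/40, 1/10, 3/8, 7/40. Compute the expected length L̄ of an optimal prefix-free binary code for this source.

Repeatedly combine the two least-probable nodes; the expected code length is the sum of the merged weights.
merge 1/40 + 1/10 → 1/8
merge 1/8 + 7/40 → 3/10
merge 3/10 + 13/40 → 5/8
merge 3/8 + 5/8 → 1
L = 1/8 + 3/10 + 5/8 + 1 = 41/20 = 2.05 bits/symbol.

2.05 bits/symbol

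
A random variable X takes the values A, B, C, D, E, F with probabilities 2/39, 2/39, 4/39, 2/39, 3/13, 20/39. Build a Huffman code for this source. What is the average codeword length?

Repeatedly combine the two least-probable nodes; the expected code length is the sum of the merged weights.
merge 2/39 + 2/39 → 4/39
merge 2/39 + 4/39 → 2/13
merge 4/39 + 2/13 → 10/39
merge 3/13 + 10/39 → 19/39
merge 19/39 + 20/39 → 1
L = 4/39 + 2/13 + 10/39 + 19/39 + 1 = 2 bits/symbol.

2 bits/symbol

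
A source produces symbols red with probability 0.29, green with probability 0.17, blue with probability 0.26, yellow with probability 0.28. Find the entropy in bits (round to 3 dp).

1.972 bits

H = −Σ pᵢ log₂ pᵢ.
−0.29·log₂(0.29) = 0.5179
−0.17·log₂(0.17) = 0.4346
−0.26·log₂(0.26) = 0.5053
−0.28·log₂(0.28) = 0.5142
Sum ≈ 1.9720 → 1.972 bits.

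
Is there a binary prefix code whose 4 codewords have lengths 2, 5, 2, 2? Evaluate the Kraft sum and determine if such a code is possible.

With common denominator 2^5 = 32: Σ 2^(−ℓᵢ) = 8/32 + 1/32 + 8/32 + 8/32 = 25/32 = 0.78125.
Kraft's inequality requires Σ ≤ 1; here Σ = 0.78125 ≤ 1, so such a prefix code exists.

0.78125; yes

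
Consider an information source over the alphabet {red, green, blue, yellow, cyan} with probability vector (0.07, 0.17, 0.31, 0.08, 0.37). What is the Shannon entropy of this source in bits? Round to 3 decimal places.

H = −Σ pᵢ log₂ pᵢ.
−0.07·log₂(0.07) = 0.2686
−0.17·log₂(0.17) = 0.4346
−0.31·log₂(0.31) = 0.5238
−0.08·log₂(0.08) = 0.2915
−0.37·log₂(0.37) = 0.5307
Sum ≈ 2.0492 → 2.049 bits.

2.049 bits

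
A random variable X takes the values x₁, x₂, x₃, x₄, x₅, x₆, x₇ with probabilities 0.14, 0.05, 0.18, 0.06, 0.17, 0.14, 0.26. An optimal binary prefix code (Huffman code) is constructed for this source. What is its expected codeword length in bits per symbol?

Repeatedly combine the two least-probable nodes; the expected code length is the sum of the merged weights.
merge 1/20 + 3/50 → 11/100
merge 11/100 + 7/50 → 1/4
merge 7/50 + 17/100 → 31/100
merge 9/50 + 1/4 → 43/100
merge 13/50 + 31/100 → 57/100
merge 43/100 + 57/100 → 1
L = 11/100 + 1/4 + 31/100 + 43/100 + 57/100 + 1 = 267/100 = 2.67 bits/symbol.

2.67 bits/symbol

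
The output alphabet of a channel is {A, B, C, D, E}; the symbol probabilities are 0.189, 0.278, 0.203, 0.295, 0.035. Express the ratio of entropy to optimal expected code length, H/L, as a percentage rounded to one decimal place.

Entropy H = −Σ p log₂ p ≈ 2.1235 bits.
Huffman merges: 7/200+189/1000→28/125; 203/1000+28/125→427/1000; 139/500+59/200→573/1000; 427/1000+573/1000→1. L = 278/125 ≈ 2.2240.
Efficiency = H/L = 2.1235/2.2240 = 95.5%.

95.5%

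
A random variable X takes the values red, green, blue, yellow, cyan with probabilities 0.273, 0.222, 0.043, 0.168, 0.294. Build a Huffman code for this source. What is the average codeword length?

Repeatedly combine the two least-probable nodes; the expected code length is the sum of the merged weights.
merge 43/1000 + 21/125 → 211/1000
merge 211/1000 + 111/500 → 433/1000
merge 273/1000 + 147/500 → 567/1000
merge 433/1000 + 567/1000 → 1
L = 211/1000 + 433/1000 + 567/1000 + 1 = 2211/1000 = 2.211 bits/symbol.

2.211 bits/symbol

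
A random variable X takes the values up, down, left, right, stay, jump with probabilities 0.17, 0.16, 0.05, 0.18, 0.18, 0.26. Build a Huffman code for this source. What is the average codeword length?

2.56 bits/symbol

Repeatedly combine the two least-probable nodes; the expected code length is the sum of the merged weights.
merge 1/20 + 4/25 → 21/100
merge 17/100 + 9/50 → 7/20
merge 9/50 + 21/100 → 39/100
merge 13/50 + 7/20 → 61/100
merge 39/100 + 61/100 → 1
L = 21/100 + 7/20 + 39/100 + 61/100 + 1 = 64/25 = 2.56 bits/symbol.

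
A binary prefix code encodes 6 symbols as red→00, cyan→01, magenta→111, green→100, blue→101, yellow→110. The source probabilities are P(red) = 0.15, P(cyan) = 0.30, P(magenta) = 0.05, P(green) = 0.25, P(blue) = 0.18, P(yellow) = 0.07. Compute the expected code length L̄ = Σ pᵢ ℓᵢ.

L̄ = Σ pᵢ·ℓᵢ = 0.15·2 + 0.30·2 + 0.05·3 + 0.25·3 + 0.18·3 + 0.07·3 = 2.55 bits/symbol.

2.55 bits/symbol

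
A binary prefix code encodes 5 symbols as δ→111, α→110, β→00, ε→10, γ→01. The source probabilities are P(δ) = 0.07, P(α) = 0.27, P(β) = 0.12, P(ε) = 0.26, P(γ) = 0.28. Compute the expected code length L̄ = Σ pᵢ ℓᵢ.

L̄ = Σ pᵢ·ℓᵢ = 0.07·3 + 0.27·3 + 0.12·2 + 0.26·2 + 0.28·2 = 2.34 bits/symbol.

2.34 bits/symbol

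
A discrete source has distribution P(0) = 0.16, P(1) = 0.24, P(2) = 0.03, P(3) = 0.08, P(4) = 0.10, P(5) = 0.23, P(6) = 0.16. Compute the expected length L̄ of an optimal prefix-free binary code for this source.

Repeatedly combine the two least-probable nodes; the expected code length is the sum of the merged weights.
merge 3/100 + 2/25 → 11/100
merge 1/10 + 11/100 → 21/100
merge 4/25 + 4/25 → 8/25
merge 21/100 + 23/100 → 11/25
merge 6/25 + 8/25 → 14/25
merge 11/25 + 14/25 → 1
L = 11/100 + 21/100 + 8/25 + 11/25 + 14/25 + 1 = 66/25 = 2.64 bits/symbol.

2.64 bits/symbol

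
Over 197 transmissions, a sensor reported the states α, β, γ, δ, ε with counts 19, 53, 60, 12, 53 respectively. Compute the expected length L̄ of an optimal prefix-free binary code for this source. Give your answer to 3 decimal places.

Probabilities are the counts divided by 197.
Repeatedly combine the two least-probable nodes; the expected code length is the sum of the merged weights.
merge 12/197 + 19/197 → 31/197
merge 31/197 + 53/197 → 84/197
merge 53/197 + 60/197 → 113/197
merge 84/197 + 113/197 → 1
L = 31/197 + 84/197 + 113/197 + 1 = 425/197 ≈ 2.157 bits/symbol.

2.157 bits/symbol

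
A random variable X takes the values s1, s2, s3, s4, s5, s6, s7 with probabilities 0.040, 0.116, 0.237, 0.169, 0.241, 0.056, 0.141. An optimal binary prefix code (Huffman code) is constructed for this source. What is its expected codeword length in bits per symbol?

Repeatedly combine the two least-probable nodes; the expected code length is the sum of the merged weights.
merge 1/25 + 7/125 → 12/125
merge 12/125 + 29/250 → 53/250
merge 141/1000 + 169/1000 → 31/100
merge 53/250 + 237/1000 → 449/1000
merge 241/1000 + 31/100 → 551/1000
merge 449/1000 + 551/1000 → 1
L = 12/125 + 53/250 + 31/100 + 449/1000 + 551/1000 + 1 = 1309/500 = 2.618 bits/symbol.

2.618 bits/symbol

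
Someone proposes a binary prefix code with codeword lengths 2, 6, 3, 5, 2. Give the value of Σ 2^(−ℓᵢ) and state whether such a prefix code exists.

0.671875; yes

With common denominator 2^6 = 64: Σ 2^(−ℓᵢ) = 16/64 + 1/64 + 8/64 + 2/64 + 16/64 = 43/64 = 0.671875.
Kraft's inequality requires Σ ≤ 1; here Σ = 0.671875 ≤ 1, so such a prefix code exists.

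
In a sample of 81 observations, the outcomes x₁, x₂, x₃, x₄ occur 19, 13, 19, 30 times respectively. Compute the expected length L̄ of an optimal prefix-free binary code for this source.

2 bits/symbol

Probabilities are the counts divided by 81.
Repeatedly combine the two least-probable nodes; the expected code length is the sum of the merged weights.
merge 13/81 + 19/81 → 32/81
merge 19/81 + 10/27 → 49/81
merge 32/81 + 49/81 → 1
L = 32/81 + 49/81 + 1 = 2 bits/symbol.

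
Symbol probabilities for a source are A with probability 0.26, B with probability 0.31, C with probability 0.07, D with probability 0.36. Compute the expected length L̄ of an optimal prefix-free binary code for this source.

1.97 bits/symbol

Repeatedly combine the two least-probable nodes; the expected code length is the sum of the merged weights.
merge 7/100 + 13/50 → 33/100
merge 31/100 + 33/100 → 16/25
merge 9/25 + 16/25 → 1
L = 33/100 + 16/25 + 1 = 197/100 = 1.97 bits/symbol.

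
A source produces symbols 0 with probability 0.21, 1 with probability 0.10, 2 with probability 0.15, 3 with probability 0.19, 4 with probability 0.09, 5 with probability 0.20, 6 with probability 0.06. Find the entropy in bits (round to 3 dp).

H = −Σ pᵢ log₂ pᵢ.
−0.21·log₂(0.21) = 0.4728
−0.10·log₂(0.10) = 0.3322
−0.15·log₂(0.15) = 0.4105
−0.19·log₂(0.19) = 0.4552
−0.09·log₂(0.09) = 0.3127
−0.20·log₂(0.20) = 0.4644
−0.06·log₂(0.06) = 0.2435
Sum ≈ 2.6914 → 2.691 bits.

2.691 bits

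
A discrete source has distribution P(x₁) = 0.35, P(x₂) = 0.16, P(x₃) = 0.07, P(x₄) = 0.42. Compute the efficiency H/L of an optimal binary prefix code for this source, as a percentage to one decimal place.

Entropy H = −Σ p log₂ p ≈ 1.7473 bits.
Huffman merges: 7/100+4/25→23/100; 23/100+7/20→29/50; 21/50+29/50→1. L = 181/100 ≈ 1.8100.
Efficiency = H/L = 1.7473/1.8100 = 96.5%.

96.5%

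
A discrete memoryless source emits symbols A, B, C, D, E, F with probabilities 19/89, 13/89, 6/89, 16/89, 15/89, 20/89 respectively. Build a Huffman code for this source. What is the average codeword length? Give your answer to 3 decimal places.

Repeatedly combine the two least-probable nodes; the expected code length is the sum of the merged weights.
merge 6/89 + 13/89 → 19/89
merge 15/89 + 16/89 → 31/89
merge 19/89 + 19/89 → 38/89
merge 20/89 + 31/89 → 51/89
merge 38/89 + 51/89 → 1
L = 19/89 + 31/89 + 38/89 + 51/89 + 1 = 228/89 ≈ 2.562 bits/symbol.

2.562 bits/symbol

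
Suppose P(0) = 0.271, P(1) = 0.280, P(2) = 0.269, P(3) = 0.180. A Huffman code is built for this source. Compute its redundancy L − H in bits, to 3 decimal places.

Entropy H = −Σ p log₂ p ≈ 1.9796 bits.
Huffman merges: 9/50+269/1000→449/1000; 271/1000+7/25→551/1000; 449/1000+551/1000→1. L = 2 ≈ 2.0000.
L − H = 2.0000 − 1.9796 = 0.020 bits.

0.020 bits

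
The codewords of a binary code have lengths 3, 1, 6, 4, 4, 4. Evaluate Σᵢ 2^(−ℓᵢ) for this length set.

0.828125

With common denominator 2^6 = 64: Σ 2^(−ℓᵢ) = 8/64 + 32/64 + 1/64 + 4/64 + 4/64 + 4/64 = 53/64 = 0.828125.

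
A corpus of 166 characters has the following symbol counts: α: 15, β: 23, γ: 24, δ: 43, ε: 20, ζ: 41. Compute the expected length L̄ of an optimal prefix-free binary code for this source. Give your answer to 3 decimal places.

2.494 bits/symbol

Probabilities are the counts divided by 166.
Repeatedly combine the two least-probable nodes; the expected code length is the sum of the merged weights.
merge 15/166 + 10/83 → 35/166
merge 23/166 + 12/83 → 47/166
merge 35/166 + 41/166 → 38/83
merge 43/166 + 47/166 → 45/83
merge 38/83 + 45/83 → 1
L = 35/166 + 47/166 + 38/83 + 45/83 + 1 = 207/83 ≈ 2.494 bits/symbol.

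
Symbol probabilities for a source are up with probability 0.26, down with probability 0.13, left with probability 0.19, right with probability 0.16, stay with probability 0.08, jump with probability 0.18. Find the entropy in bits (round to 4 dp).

H = −Σ pᵢ log₂ pᵢ.
−0.26·log₂(0.26) = 0.5053
−0.13·log₂(0.13) = 0.3826
−0.19·log₂(0.19) = 0.4552
−0.16·log₂(0.16) = 0.4230
−0.08·log₂(0.08) = 0.2915
−0.18·log₂(0.18) = 0.4453
Sum ≈ 2.5030 → 2.5030 bits.

2.5030 bits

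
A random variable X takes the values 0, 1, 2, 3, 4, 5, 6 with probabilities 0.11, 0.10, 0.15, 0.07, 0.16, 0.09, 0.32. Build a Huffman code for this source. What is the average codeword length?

Repeatedly combine the two least-probable nodes; the expected code length is the sum of the merged weights.
merge 7/100 + 9/100 → 4/25
merge 1/10 + 11/100 → 21/100
merge 3/20 + 4/25 → 31/100
merge 4/25 + 21/100 → 37/100
merge 31/100 + 8/25 → 63/100
merge 37/100 + 63/100 → 1
L = 4/25 + 21/100 + 31/100 + 37/100 + 63/100 + 1 = 67/25 = 2.68 bits/symbol.

2.68 bits/symbol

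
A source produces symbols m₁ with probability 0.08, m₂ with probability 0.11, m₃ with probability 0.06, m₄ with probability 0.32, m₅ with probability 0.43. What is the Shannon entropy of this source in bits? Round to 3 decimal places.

1.935 bits

H = −Σ pᵢ log₂ pᵢ.
−0.08·log₂(0.08) = 0.2915
−0.11·log₂(0.11) = 0.3503
−0.06·log₂(0.06) = 0.2435
−0.32·log₂(0.32) = 0.5260
−0.43·log₂(0.43) = 0.5236
Sum ≈ 1.9349 → 1.935 bits.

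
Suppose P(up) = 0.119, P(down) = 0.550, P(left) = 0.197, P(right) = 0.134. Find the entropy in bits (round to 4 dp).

1.6901 bits

H = −Σ pᵢ log₂ pᵢ.
−0.119·log₂(0.119) = 0.3654
−0.550·log₂(0.550) = 0.4744
−0.197·log₂(0.197) = 0.4617
−0.134·log₂(0.134) = 0.3886
Sum ≈ 1.6901 → 1.6901 bits.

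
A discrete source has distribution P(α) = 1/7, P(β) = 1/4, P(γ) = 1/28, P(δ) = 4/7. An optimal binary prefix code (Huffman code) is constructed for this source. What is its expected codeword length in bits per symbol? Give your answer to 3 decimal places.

Repeatedly combine the two least-probable nodes; the expected code length is the sum of the merged weights.
merge 1/28 + 1/7 → 5/28
merge 5/28 + 1/4 → 3/7
merge 3/7 + 4/7 → 1
L = 5/28 + 3/7 + 1 = 45/28 ≈ 1.607 bits/symbol.

1.607 bits/symbol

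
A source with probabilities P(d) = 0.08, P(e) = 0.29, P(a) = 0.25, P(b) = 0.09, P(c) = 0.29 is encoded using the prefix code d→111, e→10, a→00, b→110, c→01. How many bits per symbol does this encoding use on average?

L̄ = Σ pᵢ·ℓᵢ = 0.08·3 + 0.29·2 + 0.25·2 + 0.09·3 + 0.29·2 = 2.17 bits/symbol.

2.17 bits/symbol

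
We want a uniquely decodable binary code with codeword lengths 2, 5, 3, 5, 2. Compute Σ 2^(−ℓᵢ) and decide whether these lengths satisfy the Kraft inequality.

With common denominator 2^5 = 32: Σ 2^(−ℓᵢ) = 8/32 + 1/32 + 4/32 + 1/32 + 8/32 = 22/32 = 0.6875.
Kraft's inequality requires Σ ≤ 1; here Σ = 0.6875 ≤ 1, so such a prefix code exists.

0.6875; yes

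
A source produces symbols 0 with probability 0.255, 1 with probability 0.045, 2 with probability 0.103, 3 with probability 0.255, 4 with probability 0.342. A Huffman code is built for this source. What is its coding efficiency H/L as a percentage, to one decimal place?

Entropy H = −Σ p log₂ p ≈ 2.0739 bits.
Huffman merges: 9/200+103/1000→37/250; 37/250+51/200→403/1000; 51/200+171/500→597/1000; 403/1000+597/1000→1. L = 537/250 ≈ 2.1480.
Efficiency = H/L = 2.0739/2.1480 = 96.6%.

96.6%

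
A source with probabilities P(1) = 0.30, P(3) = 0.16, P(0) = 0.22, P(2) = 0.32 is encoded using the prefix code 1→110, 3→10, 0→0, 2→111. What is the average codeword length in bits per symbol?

L̄ = Σ pᵢ·ℓᵢ = 0.30·3 + 0.16·2 + 0.22·1 + 0.32·3 = 2.4 bits/symbol.

2.4 bits/symbol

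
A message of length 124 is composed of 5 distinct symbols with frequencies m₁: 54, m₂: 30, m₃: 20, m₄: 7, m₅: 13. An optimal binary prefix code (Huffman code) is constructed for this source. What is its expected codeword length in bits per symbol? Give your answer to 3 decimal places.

Probabilities are the counts divided by 124.
Repeatedly combine the two least-probable nodes; the expected code length is the sum of the merged weights.
merge 7/124 + 13/124 → 5/31
merge 5/31 + 5/31 → 10/31
merge 15/62 + 10/31 → 35/62
merge 27/62 + 35/62 → 1
L = 5/31 + 10/31 + 35/62 + 1 = 127/62 ≈ 2.048 bits/symbol.

2.048 bits/symbol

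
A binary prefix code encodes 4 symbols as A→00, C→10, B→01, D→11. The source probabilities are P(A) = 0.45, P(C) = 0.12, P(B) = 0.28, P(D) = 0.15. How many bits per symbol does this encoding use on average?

2 bits/symbol

L̄ = Σ pᵢ·ℓᵢ = 0.45·2 + 0.12·2 + 0.28·2 + 0.15·2 = 2 bits/symbol.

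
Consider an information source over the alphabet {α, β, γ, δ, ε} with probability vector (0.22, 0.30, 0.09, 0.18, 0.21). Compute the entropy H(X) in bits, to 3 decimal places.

H = −Σ pᵢ log₂ pᵢ.
−0.22·log₂(0.22) = 0.4806
−0.30·log₂(0.30) = 0.5211
−0.09·log₂(0.09) = 0.3127
−0.18·log₂(0.18) = 0.4453
−0.21·log₂(0.21) = 0.4728
Sum ≈ 2.2324 → 2.232 bits.

2.232 bits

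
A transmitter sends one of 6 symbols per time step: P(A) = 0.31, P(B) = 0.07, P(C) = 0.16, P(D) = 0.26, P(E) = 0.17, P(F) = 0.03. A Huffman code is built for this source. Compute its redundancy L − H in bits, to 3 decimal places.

Entropy H = −Σ p log₂ p ≈ 2.3070 bits.
Huffman merges: 3/100+7/100→1/10; 1/10+4/25→13/50; 17/100+13/50→43/100; 13/50+31/100→57/100; 43/100+57/100→1. L = 59/25 ≈ 2.3600.
L − H = 2.3600 − 2.3070 = 0.053 bits.

0.053 bits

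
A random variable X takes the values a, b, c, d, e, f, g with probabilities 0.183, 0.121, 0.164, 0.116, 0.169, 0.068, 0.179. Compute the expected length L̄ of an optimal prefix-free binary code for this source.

Repeatedly combine the two least-probable nodes; the expected code length is the sum of the merged weights.
merge 17/250 + 29/250 → 23/125
merge 121/1000 + 41/250 → 57/200
merge 169/1000 + 179/1000 → 87/250
merge 183/1000 + 23/125 → 367/1000
merge 57/200 + 87/250 → 633/1000
merge 367/1000 + 633/1000 → 1
L = 23/125 + 57/200 + 87/250 + 367/1000 + 633/1000 + 1 = 2817/1000 = 2.817 bits/symbol.

2.817 bits/symbol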